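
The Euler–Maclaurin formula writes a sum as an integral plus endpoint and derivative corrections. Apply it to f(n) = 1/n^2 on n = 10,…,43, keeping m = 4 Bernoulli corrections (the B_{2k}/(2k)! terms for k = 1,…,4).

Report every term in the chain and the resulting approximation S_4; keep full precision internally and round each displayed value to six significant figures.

S_4 ≈ 0.0821788

The integral term ∫_10^43 1/x^2 dx = 0.0767442.
Endpoint term: (f(10) + f(43))/2 = (0.0100000 + 0.000540833)/2 = 0.00527042.
So far: 0.0820146.
Order-1 term: 1/12 · (-2.51550e-05 − (-0.00200000)) = 0.000164570.
Partial sum through k=1: 0.0821792.
Order-2 term: −1/720 · (-1.63256e-07 − (-0.000240000)) = -3.33107e-07.
Partial sum through k=2: 0.0821788.
Order-3 term: 1/30240 · (-2.64883e-09 − (-7.20000e-05)) = 2.38086e-09.
Partial sum through k=3: 0.0821788.
Order-4 term: −1/1209600 · (-8.02240e-11 − (-4.03200e-05)) = -3.33333e-11.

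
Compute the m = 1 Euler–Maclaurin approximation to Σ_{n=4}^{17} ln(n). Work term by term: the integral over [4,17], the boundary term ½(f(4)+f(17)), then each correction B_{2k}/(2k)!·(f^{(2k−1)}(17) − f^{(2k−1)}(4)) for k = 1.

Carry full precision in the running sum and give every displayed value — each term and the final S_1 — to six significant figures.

S_1 ≈ 31.7133

∫_4^17 ln(x) dx evaluates to 29.6194.
½[f(4) + f(17)] = ½[1.38629 + 2.83321] = 2.10975.
Running total after boundary: 31.7292.
Order-1 term: 1/12 · (0.0588235 − 0.250000) = -0.0159314.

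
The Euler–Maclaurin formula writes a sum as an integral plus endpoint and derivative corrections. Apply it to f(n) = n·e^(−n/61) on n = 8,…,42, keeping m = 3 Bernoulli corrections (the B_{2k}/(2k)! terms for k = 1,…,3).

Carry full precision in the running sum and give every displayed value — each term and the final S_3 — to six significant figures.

The integral term ∫_8^42 x·e^(−x/61) dx = 535.609.
Endpoint term: (f(8) + f(42))/2 = (7.01671 + 21.0973)/2 = 14.0570.
Integral + boundary = 549.666.
Correction k=1: B_{2}/2! · (f^{(1)}(42) − f^{(1)}(8)) = 1/12 · (0.156459 − 0.762060) = -0.0504668.
After k=1: 549.616.
Correction k=2: B_{4}/4! · (f^{(3)}(42) − f^{(3)}(8)) = −1/720 · (0.000312038 − 0.000676226) = 5.05817e-07.
After k=2: 549.616.
Correction k=3: B_{6}/6! · (f^{(5)}(42) − f^{(5)}(8)) = 1/30240 · (1.56417e-07 − 3.08426e-07) = -5.02674e-12.

S_3 ≈ 549.616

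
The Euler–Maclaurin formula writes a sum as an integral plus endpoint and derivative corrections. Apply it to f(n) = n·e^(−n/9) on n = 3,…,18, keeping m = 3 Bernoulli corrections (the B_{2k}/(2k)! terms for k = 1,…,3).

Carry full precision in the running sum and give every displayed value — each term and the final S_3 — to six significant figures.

The integral term ∫_3^18 x·e^(−x/9) dx = 44.4989.
½[f(3) + f(18)] = ½[2.14959 + 2.43604] = 2.29281.
Running total after boundary: 46.7917.
k=1: B_{2}/(2)! × [f^{(1)}(18) − f^{(1)}(3)] = 1/12 × (-0.135335 − 0.477688) = -0.0510852.
Running total after k=1: 46.7406.
k=2: B_{4}/(4)! × [f^{(3)}(18) − f^{(3)}(3)] = −1/720 × (0.00167081 − 0.0235895) = 3.04426e-05.
Running total after k=2: 46.7407.
k=3: B_{6}/(6)! × [f^{(5)}(18) − f^{(5)}(3)] = 1/30240 × (6.18817e-05 − 0.000509650) = -1.48071e-08.

S_3 ≈ 46.7407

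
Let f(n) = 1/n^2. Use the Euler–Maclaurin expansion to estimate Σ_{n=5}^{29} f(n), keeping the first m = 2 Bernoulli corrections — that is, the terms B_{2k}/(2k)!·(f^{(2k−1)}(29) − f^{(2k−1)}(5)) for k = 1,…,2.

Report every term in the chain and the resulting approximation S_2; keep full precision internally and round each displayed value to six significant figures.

S_2 ≈ 0.187428

∫_5^29 1/x^2 dx evaluates to 0.165517.
Endpoint term: (f(5) + f(29))/2 = (0.0400000 + 0.00118906)/2 = 0.0205945.
So far: 0.186112.
Correction k=1: B_{2}/2! · (f^{(1)}(29) − f^{(1)}(5)) = 1/12 · (-8.20042e-05 − (-0.0160000)) = 0.00132650.
After k=1: 0.187438.
Correction k=2: B_{4}/4! · (f^{(3)}(29) − f^{(3)}(5)) = −1/720 · (-1.17010e-06 − (-0.00768000)) = -1.06650e-05.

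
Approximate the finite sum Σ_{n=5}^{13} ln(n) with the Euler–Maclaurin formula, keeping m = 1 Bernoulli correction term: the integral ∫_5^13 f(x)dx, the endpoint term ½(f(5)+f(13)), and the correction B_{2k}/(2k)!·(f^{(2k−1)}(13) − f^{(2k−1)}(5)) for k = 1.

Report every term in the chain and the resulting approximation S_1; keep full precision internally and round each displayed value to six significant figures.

Integral: ∫_5^13 ln(x) dx = 17.2972.
Boundary: ½(f(5) + f(13)) = ½(1.60944 + 2.56495) = 2.08719.
Running total after boundary: 19.3843.
k=1: B_{2}/(2)! × [f^{(1)}(13) − f^{(1)}(5)] = 1/12 × (0.0769231 − 0.200000) = -0.0102564.

S_1 ≈ 19.3741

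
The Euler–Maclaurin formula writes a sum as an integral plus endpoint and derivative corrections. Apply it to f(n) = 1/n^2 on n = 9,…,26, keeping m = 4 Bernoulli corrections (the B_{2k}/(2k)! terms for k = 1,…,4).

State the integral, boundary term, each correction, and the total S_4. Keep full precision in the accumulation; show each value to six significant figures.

S_4 ≈ 0.0797806

Integral: ∫_9^26 1/x^2 dx = 0.0726496.
Boundary: ½(f(9) + f(26)) = ½(0.0123457 + 0.00147929) = 0.00691248.
Integral + boundary = 0.0795621.
Order-1 term: 1/12 · (-0.000113792 − (-0.00274348)) = 0.000219141.
Running total after k=1: 0.0797812.
Order-2 term: −1/720 · (-2.01997e-06 − (-0.000406442)) = -5.61697e-07.
Running total after k=2: 0.0797806.
Order-3 term: 1/30240 · (-8.96436e-08 − (-0.000150534)) = 4.97502e-09.
Running total after k=3: 0.0797806.
Order-4 term: −1/1209600 · (-7.42609e-09 − (-0.000104073)) = -8.60330e-11.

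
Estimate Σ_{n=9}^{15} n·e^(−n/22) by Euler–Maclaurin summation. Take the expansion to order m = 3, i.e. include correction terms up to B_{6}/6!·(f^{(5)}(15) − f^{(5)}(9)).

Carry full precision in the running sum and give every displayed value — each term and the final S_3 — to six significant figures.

The integral term ∫_9^15 x·e^(−x/22) dx = 41.3840.
½[f(9) + f(15)] = ½[5.97828 + 7.58545] = 6.78187.
So far: 48.1659.
Correction k=1: B_{2}/2! · (f^{(1)}(15) − f^{(1)}(9)) = 1/12 · (0.160903 − 0.392514) = -0.0193008.
Partial sum through k=1: 48.1466.
Correction k=2: B_{4}/4! · (f^{(3)}(15) − f^{(3)}(9)) = −1/720 · (0.00242210 − 0.00355583) = 1.57462e-06.
Partial sum through k=2: 48.1466.
Correction k=3: B_{6}/6! · (f^{(5)}(15) − f^{(5)}(9)) = 1/30240 · (9.32181e-06 − 1.30179e-05) = -1.22226e-10.

S_3 ≈ 48.1466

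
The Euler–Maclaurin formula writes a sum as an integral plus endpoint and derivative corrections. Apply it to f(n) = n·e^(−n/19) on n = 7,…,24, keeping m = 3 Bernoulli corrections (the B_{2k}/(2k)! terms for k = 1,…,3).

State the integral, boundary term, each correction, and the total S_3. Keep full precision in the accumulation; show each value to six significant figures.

S_3 ≈ 116.519

Integral: ∫_7^24 x·e^(−x/19) dx = 110.747.
Boundary: ½(f(7) + f(24)) = ½(4.84278 + 6.78623) = 5.81451.
Running total after boundary: 116.562.
k=1: B_{2}/(2)! × [f^{(1)}(24) − f^{(1)}(7)] = 1/12 × (-0.0744104 − 0.436943) = -0.0426128.
After k=1: 116.519.
k=2: B_{4}/(4)! × [f^{(3)}(24) − f^{(3)}(7)] = −1/720 × (0.00136041 − 0.00504320) = 5.11498e-06.
After k=2: 116.519.
k=3: B_{6}/(6)! × [f^{(5)}(24) − f^{(5)}(7)] = 1/30240 × (8.10789e-06 − 2.45873e-05) = -5.44955e-10.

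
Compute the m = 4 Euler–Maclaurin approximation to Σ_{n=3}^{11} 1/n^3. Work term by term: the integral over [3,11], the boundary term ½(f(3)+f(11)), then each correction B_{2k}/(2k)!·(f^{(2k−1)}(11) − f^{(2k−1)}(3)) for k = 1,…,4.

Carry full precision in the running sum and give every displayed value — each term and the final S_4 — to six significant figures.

S_4 ≈ 0.0732827

Integral: ∫_3^11 1/x^3 dx = 0.0514233.
Endpoint term: (f(3) + f(11))/2 = (0.0370370 + 0.000751315)/2 = 0.0188942.
Running total after boundary: 0.0703175.
Order-1 term: 1/12 · (-0.000204904 − (-0.0370370)) = 0.00306934.
After k=1: 0.0733868.
Order-2 term: −1/720 · (-3.38684e-05 − (-0.0823045)) = -0.000114265.
After k=2: 0.0732726.
Order-3 term: 1/30240 · (-1.17560e-05 − (-0.384088)) = 1.27009e-05.
After k=3: 0.0732853.
Order-4 term: −1/1209600 · (-6.99530e-06 − (-3.07270)) = -2.54026e-06.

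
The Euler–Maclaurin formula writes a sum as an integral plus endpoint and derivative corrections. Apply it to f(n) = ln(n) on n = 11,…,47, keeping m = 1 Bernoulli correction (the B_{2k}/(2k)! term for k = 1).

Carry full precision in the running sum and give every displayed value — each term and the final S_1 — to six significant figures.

S_1 ≈ 121.698

Integral: ∫_11^47 ln(x) dx = 118.580.
Boundary: ½(f(11) + f(47)) = ½(2.39790 + 3.85015) = 3.12402.
Running total after boundary: 121.704.
Order-1 term: 1/12 · (0.0212766 − 0.0909091) = -0.00580271.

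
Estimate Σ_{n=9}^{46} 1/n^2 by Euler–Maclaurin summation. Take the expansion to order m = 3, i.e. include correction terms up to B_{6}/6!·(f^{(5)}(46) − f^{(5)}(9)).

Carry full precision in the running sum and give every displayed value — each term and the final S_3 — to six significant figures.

S_3 ≈ 0.0960075

∫_9^46 1/x^2 dx evaluates to 0.0893720.
½[f(9) + f(46)] = ½[0.0123457 + 0.000472590] = 0.00640913.
Integral + boundary = 0.0957811.
Order-1 term: 1/12 · (-2.05474e-05 − (-0.00274348)) = 0.000226911.
Running total after k=1: 0.0960080.
Order-2 term: −1/720 · (-1.16526e-07 − (-0.000406442)) = -5.64341e-07.
Running total after k=2: 0.0960075.
Order-3 term: 1/30240 · (-1.65207e-09 − (-0.000150534)) = 4.97793e-09.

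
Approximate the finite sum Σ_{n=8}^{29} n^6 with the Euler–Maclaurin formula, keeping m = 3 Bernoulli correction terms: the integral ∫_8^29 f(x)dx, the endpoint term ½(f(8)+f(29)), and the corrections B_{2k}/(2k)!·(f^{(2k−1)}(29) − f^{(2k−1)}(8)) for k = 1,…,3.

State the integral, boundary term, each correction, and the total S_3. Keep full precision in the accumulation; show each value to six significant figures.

∫_8^29 x^6 dx evaluates to 2.46397e+09.
Endpoint term: (f(8) + f(29))/2 = (262144 + 5.94823e+08)/2 = 2.97543e+08.
So far: 2.76151e+09.
k=1: B_{2}/(2)! × [f^{(1)}(29) − f^{(1)}(8)] = 1/12 × (1.23067e+08 − 196608) = 1.02392e+07.
Partial sum through k=1: 2.77175e+09.
k=2: B_{4}/(4)! × [f^{(3)}(29) − f^{(3)}(8)] = −1/720 × (2.92668e+06 − 61440.0) = -3979.50.
Partial sum through k=2: 2.77175e+09.
k=3: B_{6}/(6)! × [f^{(5)}(29) − f^{(5)}(8)] = 1/30240 × (20880.0 − 5760.00) = 0.500000.

S_3 ≈ 2.77175e+09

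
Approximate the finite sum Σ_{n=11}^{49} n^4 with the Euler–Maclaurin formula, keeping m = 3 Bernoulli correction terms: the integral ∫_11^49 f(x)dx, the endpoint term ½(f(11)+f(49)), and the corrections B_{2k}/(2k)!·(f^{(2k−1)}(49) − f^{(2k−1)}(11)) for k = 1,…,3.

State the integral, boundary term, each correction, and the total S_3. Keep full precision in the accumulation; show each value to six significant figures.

S_3 ≈ 5.93913e+07

∫_11^49 x^4 dx evaluates to 5.64628e+07.
½[f(11) + f(49)] = ½[14641.0 + 5.76480e+06] = 2.88972e+06.
So far: 5.93526e+07.
k=1: B_{2}/(2)! × [f^{(1)}(49) − f^{(1)}(11)] = 1/12 × (470596 − 5324.00) = 38772.7.
Partial sum through k=1: 5.93913e+07.
k=2: B_{4}/(4)! × [f^{(3)}(49) − f^{(3)}(11)] = −1/720 × (1176.00 − 264.000) = -1.26667.
Partial sum through k=2: 5.93913e+07.
k=3: B_{6}/(6)! × [f^{(5)}(49) − f^{(5)}(11)] = 1/30240 × (0.00000 − 0.00000) = 0.00000.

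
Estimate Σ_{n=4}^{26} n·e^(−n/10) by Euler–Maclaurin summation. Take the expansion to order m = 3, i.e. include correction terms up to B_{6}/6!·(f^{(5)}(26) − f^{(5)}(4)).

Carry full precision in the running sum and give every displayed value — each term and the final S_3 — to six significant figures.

S_3 ≈ 69.3691

The integral term ∫_4^26 x·e^(−x/10) dx = 67.1063.
Boundary: ½(f(4) + f(26)) = ½(2.68128 + 1.93111) = 2.30620.
Running total after boundary: 69.4125.
Order-1 term: 1/12 · (-0.118838 − 0.402192) = -0.0434191.
Running total after k=1: 69.3691.
Order-2 term: −1/720 · (0.000297094 − 0.0174283) = 2.37934e-05.
Running total after k=2: 69.3691.
Order-3 term: 1/30240 · (1.78257e-05 − 0.000308347) = -9.60719e-09.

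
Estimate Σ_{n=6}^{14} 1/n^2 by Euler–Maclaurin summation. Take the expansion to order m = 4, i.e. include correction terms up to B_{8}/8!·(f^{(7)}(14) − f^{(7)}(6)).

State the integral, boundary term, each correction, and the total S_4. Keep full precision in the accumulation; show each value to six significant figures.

S_4 ≈ 0.112385

∫_6^14 1/x^2 dx evaluates to 0.0952381.
Boundary: ½(f(6) + f(14)) = ½(0.0277778 + 0.00510204) = 0.0164399.
Running total after boundary: 0.111678.
k=1: B_{2}/(2)! × [f^{(1)}(14) − f^{(1)}(6)] = 1/12 × (-0.000728863 − (-0.00925926)) = 0.000710866.
Partial sum through k=1: 0.112389.
k=2: B_{4}/(4)! × [f^{(3)}(14) − f^{(3)}(6)] = −1/720 × (-4.46243e-05 − (-0.00308642)) = -4.22472e-06.
Partial sum through k=2: 0.112385.
k=3: B_{6}/(6)! × [f^{(5)}(14) − f^{(5)}(6)] = 1/30240 × (-6.83024e-06 − (-0.00257202)) = 8.48276e-08.
Partial sum through k=3: 0.112385.
k=4: B_{8}/(8)! × [f^{(7)}(14) − f^{(7)}(6)] = −1/1209600 × (-1.95150e-06 − (-0.00400091)) = -3.30602e-09.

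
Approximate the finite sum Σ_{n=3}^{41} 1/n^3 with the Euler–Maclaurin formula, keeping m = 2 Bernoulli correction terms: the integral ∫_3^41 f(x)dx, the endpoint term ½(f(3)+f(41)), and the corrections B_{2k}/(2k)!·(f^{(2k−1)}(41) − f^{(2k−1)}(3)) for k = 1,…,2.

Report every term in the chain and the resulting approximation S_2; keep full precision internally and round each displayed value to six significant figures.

S_2 ≈ 0.0767559

Integral: ∫_3^41 1/x^3 dx = 0.0552581.
Boundary: ½(f(3) + f(41)) = ½(0.0370370 + 1.45094e-05) = 0.0185258.
So far: 0.0737839.
Correction k=1: B_{2}/2! · (f^{(1)}(41) − f^{(1)}(3)) = 1/12 · (-1.06166e-06 − (-0.0370370)) = 0.00308633.
Running total after k=1: 0.0768702.
Correction k=2: B_{4}/4! · (f^{(3)}(41) − f^{(3)}(3)) = −1/720 · (-1.26313e-08 − (-0.0823045)) = -0.000114312.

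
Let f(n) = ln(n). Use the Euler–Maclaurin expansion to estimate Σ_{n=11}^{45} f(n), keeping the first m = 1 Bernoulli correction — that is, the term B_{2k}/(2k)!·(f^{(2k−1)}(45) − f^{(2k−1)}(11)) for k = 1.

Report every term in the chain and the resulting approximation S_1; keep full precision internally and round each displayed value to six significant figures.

S_1 ≈ 114.020

∫_11^45 ln(x) dx evaluates to 110.923.
Boundary: ½(f(11) + f(45)) = ½(2.39790 + 3.80666) = 3.10228.
Integral + boundary = 114.025.
Order-1 term: 1/12 · (0.0222222 − 0.0909091) = -0.00572391.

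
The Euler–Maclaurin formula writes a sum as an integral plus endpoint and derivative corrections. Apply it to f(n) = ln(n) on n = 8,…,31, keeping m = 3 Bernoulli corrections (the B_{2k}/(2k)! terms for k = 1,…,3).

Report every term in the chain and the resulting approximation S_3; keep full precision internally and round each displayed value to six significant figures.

The integral term ∫_8^31 ln(x) dx = 66.8181.
½[f(8) + f(31)] = ½[2.07944 + 3.43399] = 2.75671.
So far: 69.5748.
k=1: B_{2}/(2)! × [f^{(1)}(31) − f^{(1)}(8)] = 1/12 × (0.0322581 − 0.125000) = -0.00772849.
Running total after k=1: 69.5671.
k=2: B_{4}/(4)! × [f^{(3)}(31) − f^{(3)}(8)] = −1/720 × (6.71344e-05 − 0.00390625) = 5.33211e-06.
Running total after k=2: 69.5671.
k=3: B_{6}/(6)! × [f^{(5)}(31) − f^{(5)}(8)] = 1/30240 × (8.38306e-07 − 0.000732422) = -2.41926e-08.

S_3 ≈ 69.5671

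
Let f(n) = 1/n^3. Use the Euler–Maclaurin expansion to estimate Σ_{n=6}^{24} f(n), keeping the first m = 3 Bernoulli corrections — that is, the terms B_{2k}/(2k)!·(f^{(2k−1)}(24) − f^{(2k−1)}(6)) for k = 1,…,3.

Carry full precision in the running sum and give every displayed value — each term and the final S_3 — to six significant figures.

Integral: ∫_6^24 1/x^3 dx = 0.0130208.
Boundary: ½(f(6) + f(24)) = ½(0.00462963 + 7.23380e-05) = 0.00235098.
Running total after boundary: 0.0153718.
Order-1 term: 1/12 · (-9.04225e-06 − (-0.00231481)) = 0.000192148.
Running total after k=1: 0.0155640.
Order-2 term: −1/720 · (-3.13967e-07 − (-0.00128601)) = -1.78569e-06.
Running total after k=2: 0.0155622.
Order-3 term: 1/30240 · (-2.28934e-08 − (-0.00150034)) = 4.96138e-08.

S_3 ≈ 0.0155622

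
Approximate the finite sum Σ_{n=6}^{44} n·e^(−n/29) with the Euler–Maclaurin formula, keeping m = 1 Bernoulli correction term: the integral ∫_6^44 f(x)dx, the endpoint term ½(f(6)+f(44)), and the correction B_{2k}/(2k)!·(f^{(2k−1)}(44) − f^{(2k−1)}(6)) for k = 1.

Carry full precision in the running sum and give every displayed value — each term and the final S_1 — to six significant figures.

S_1 ≈ 368.209

Integral: ∫_6^44 x·e^(−x/29) dx = 361.008.
Endpoint term: (f(6) + f(44))/2 = (4.87862 + 9.64991)/2 = 7.26426.
So far: 368.272.
Order-1 term: 1/12 · (-0.113439 − 0.644875) = -0.0631929.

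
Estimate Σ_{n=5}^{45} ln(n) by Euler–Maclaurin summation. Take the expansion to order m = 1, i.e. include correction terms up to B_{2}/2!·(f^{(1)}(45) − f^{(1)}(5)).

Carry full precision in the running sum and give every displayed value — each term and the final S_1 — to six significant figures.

∫_5^45 ln(x) dx evaluates to 123.253.
Boundary: ½(f(5) + f(45)) = ½(1.60944 + 3.80666) = 2.70805.
So far: 125.961.
Order-1 term: 1/12 · (0.0222222 − 0.200000) = -0.0148148.

S_1 ≈ 125.946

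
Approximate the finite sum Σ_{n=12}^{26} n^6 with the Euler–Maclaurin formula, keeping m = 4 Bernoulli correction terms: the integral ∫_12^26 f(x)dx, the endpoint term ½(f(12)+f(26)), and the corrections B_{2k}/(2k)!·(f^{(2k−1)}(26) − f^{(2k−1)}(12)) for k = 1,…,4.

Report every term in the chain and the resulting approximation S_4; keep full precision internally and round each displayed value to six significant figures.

S_4 ≈ 1.30405e+09

∫_12^26 x^6 dx evaluates to 1.14228e+09.
Endpoint term: (f(12) + f(26))/2 = (2.98598e+06 + 3.08916e+08)/2 = 1.55951e+08.
So far: 1.29823e+09.
k=1: B_{2}/(2)! × [f^{(1)}(26) − f^{(1)}(12)] = 1/12 × (7.12883e+07 − 1.49299e+06) = 5.81627e+06.
Running total after k=1: 1.30405e+09.
k=2: B_{4}/(4)! × [f^{(3)}(26) − f^{(3)}(12)] = −1/720 × (2.10912e+06 − 207360) = -2641.33.
Running total after k=2: 1.30405e+09.
k=3: B_{6}/(6)! × [f^{(5)}(26) − f^{(5)}(12)] = 1/30240 × (18720.0 − 8640.00) = 0.333333.
Running total after k=3: 1.30405e+09.
k=4: B_{8}/(8)! × [f^{(7)}(26) − f^{(7)}(12)] = −1/1209600 × (0.00000 − 0.00000) = 0.00000.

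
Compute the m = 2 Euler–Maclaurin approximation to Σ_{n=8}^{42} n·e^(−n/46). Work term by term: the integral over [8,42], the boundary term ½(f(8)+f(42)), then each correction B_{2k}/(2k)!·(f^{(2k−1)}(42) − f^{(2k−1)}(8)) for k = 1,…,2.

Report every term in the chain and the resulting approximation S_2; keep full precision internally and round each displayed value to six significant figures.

S_2 ≈ 474.746

The integral term ∫_8^42 x·e^(−x/46) dx = 463.013.
Boundary: ½(f(8) + f(42)) = ½(6.72296 + 16.8546) = 11.7888.
So far: 474.801.
Correction k=1: B_{2}/2! · (f^{(1)}(42) − f^{(1)}(8)) = 1/12 · (0.0348957 − 0.694219) = -0.0549436.
Running total after k=1: 474.746.
Correction k=2: B_{4}/4! · (f^{(3)}(42) − f^{(3)}(8)) = −1/720 · (0.000395793 − 0.00112238) = 1.00915e-06.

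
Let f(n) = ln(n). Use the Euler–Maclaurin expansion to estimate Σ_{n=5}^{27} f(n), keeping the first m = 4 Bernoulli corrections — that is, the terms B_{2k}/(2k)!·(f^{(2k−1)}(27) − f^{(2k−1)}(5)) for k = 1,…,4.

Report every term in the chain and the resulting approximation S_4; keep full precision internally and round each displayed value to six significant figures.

The integral term ∫_5^27 ln(x) dx = 58.9404.
Boundary: ½(f(5) + f(27)) = ½(1.60944 + 3.29584) = 2.45264.
Running total after boundary: 61.3930.
k=1: B_{2}/(2)! × [f^{(1)}(27) − f^{(1)}(5)] = 1/12 × (0.0370370 − 0.200000) = -0.0135802.
After k=1: 61.3795.
k=2: B_{4}/(4)! × [f^{(3)}(27) − f^{(3)}(5)] = −1/720 × (0.000101611 − 0.0160000) = 2.20811e-05.
After k=2: 61.3795.
k=3: B_{6}/(6)! × [f^{(5)}(27) − f^{(5)}(5)] = 1/30240 × (1.67260e-06 − 0.00768000) = -2.53913e-07.
After k=3: 61.3795.
k=4: B_{8}/(8)! × [f^{(7)}(27) − f^{(7)}(5)] = −1/1209600 × (6.88313e-08 − 0.00921600) = 7.61899e-09.

S_4 ≈ 61.3795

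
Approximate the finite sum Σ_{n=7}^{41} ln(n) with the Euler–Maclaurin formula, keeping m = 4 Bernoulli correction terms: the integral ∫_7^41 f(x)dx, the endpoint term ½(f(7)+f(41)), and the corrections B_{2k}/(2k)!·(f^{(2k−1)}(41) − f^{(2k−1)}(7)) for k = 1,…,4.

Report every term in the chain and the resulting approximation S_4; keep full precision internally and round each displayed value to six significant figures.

∫_7^41 ln(x) dx evaluates to 104.635.
½[f(7) + f(41)] = ½[1.94591 + 3.71357] = 2.82974.
Integral + boundary = 107.465.
Order-1 term: 1/12 · (0.0243902 − 0.142857) = -0.00987224.
Running total after k=1: 107.455.
Order-2 term: −1/720 · (2.90187e-05 − 0.00583090) = 8.05817e-06.
Running total after k=2: 107.455.
Order-3 term: 1/30240 · (2.07153e-07 − 0.00142798) = -4.72146e-08.
Running total after k=3: 107.455.
Order-4 term: −1/1209600 · (3.69697e-09 − 0.000874271) = 7.22774e-10.

S_4 ≈ 107.455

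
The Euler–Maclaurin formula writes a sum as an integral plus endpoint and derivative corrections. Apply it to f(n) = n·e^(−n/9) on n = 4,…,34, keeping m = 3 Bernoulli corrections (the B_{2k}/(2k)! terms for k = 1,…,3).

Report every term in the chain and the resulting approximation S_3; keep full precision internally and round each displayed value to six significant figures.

Integral: ∫_4^34 x·e^(−x/9) dx = 66.1661.
Endpoint term: (f(4) + f(34))/2 = (2.56472 + 0.777698)/2 = 1.67121.
So far: 67.8373.
k=1: B_{2}/(2)! × [f^{(1)}(34) − f^{(1)}(4)] = 1/12 × (-0.0635374 − 0.356211) = -0.0349791.
After k=1: 67.8023.
k=2: B_{4}/(4)! × [f^{(3)}(34) − f^{(3)}(4)] = −1/720 × (-0.000219635 − 0.0202293) = 2.84013e-05.
After k=2: 67.8023.
k=3: B_{6}/(6)! × [f^{(5)}(34) − f^{(5)}(4)] = 1/30240 × (4.26101e-06 − 0.000445196) = -1.45812e-08.

S_3 ≈ 67.8023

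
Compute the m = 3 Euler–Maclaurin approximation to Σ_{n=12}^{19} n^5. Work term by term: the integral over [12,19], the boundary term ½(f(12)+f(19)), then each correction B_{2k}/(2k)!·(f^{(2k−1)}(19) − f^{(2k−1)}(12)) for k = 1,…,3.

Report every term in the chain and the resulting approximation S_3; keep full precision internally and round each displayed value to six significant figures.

S_3 ≈ 8.75142e+06

∫_12^19 x^5 dx evaluates to 7.34332e+06.
Endpoint term: (f(12) + f(19))/2 = (248832 + 2.47610e+06)/2 = 1.36247e+06.
So far: 8.70578e+06.
k=1: B_{2}/(2)! × [f^{(1)}(19) − f^{(1)}(12)] = 1/12 × (651605 − 103680) = 45660.4.
Partial sum through k=1: 8.75144e+06.
k=2: B_{4}/(4)! × [f^{(3)}(19) − f^{(3)}(12)] = −1/720 × (21660.0 − 8640.00) = -18.0833.
Partial sum through k=2: 8.75142e+06.
k=3: B_{6}/(6)! × [f^{(5)}(19) − f^{(5)}(12)] = 1/30240 × (120.000 − 120.000) = 0.00000.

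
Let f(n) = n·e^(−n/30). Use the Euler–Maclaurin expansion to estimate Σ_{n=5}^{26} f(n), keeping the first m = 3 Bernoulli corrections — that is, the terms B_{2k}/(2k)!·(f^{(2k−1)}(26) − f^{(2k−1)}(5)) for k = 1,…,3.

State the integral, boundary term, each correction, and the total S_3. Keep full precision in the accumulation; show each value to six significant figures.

Integral: ∫_5^26 x·e^(−x/30) dx = 182.617.
½[f(5) + f(26)] = ½[4.23241 + 10.9291] = 7.58076.
Running total after boundary: 190.198.
Correction k=1: B_{2}/2! · (f^{(1)}(26) − f^{(1)}(5)) = 1/12 · (0.0560467 − 0.705401) = -0.0541129.
Running total after k=1: 190.144.
Correction k=2: B_{4}/4! · (f^{(3)}(26) − f^{(3)}(5)) = −1/720 · (0.000996386 − 0.00266485) = 2.31731e-06.
Running total after k=2: 190.144.
Correction k=3: B_{6}/6! · (f^{(5)}(26) − f^{(5)}(5)) = 1/30240 · (2.14500e-06 − 5.05102e-06) = -9.60987e-11.

S_3 ≈ 190.144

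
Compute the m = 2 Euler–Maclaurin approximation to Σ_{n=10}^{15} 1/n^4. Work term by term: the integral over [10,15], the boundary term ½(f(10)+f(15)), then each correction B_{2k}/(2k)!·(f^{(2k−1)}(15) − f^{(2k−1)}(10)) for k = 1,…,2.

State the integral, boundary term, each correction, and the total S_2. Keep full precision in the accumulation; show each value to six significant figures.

∫_10^15 1/x^4 dx evaluates to 0.000234568.
Endpoint term: (f(10) + f(15))/2 = (0.000100000 + 1.97531e-05)/2 = 5.98765e-05.
Integral + boundary = 0.000294444.
Correction k=1: B_{2}/2! · (f^{(1)}(15) − f^{(1)}(10)) = 1/12 · (-5.26749e-06 − (-4.00000e-05)) = 2.89438e-06.
After k=1: 0.000297339.
Correction k=2: B_{4}/4! · (f^{(3)}(15) − f^{(3)}(10)) = −1/720 · (-7.02332e-07 − (-1.20000e-05)) = -1.56912e-08.

S_2 ≈ 0.000297323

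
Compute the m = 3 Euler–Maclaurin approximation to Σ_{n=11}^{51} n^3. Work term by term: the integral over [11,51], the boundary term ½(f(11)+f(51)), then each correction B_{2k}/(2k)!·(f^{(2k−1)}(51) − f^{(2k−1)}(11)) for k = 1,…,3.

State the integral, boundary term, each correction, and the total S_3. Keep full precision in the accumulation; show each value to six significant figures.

Integral: ∫_11^51 x^3 dx = 1.68764e+06.
½[f(11) + f(51)] = ½[1331.00 + 132651] = 66991.0.
Integral + boundary = 1.75463e+06.
Order-1 term: 1/12 · (7803.00 − 363.000) = 620.000.
Running total after k=1: 1.75525e+06.
Order-2 term: −1/720 · (6.00000 − 6.00000) = 0.00000.
Running total after k=2: 1.75525e+06.
Order-3 term: 1/30240 · (0.00000 − 0.00000) = 0.00000.

S_3 ≈ 1.75525e+06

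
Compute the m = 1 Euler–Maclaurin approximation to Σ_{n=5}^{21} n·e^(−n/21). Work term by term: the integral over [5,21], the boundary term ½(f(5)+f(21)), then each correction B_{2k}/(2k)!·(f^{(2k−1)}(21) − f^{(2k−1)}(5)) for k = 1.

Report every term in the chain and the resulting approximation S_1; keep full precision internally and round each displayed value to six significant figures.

S_1 ≈ 111.631

Integral: ∫_5^21 x·e^(−x/21) dx = 105.848.
Boundary: ½(f(5) + f(21)) = ½(3.94064 + 7.72547) = 5.83305.
Integral + boundary = 111.681.
Order-1 term: 1/12 · (0.00000 − 0.600478) = -0.0500398.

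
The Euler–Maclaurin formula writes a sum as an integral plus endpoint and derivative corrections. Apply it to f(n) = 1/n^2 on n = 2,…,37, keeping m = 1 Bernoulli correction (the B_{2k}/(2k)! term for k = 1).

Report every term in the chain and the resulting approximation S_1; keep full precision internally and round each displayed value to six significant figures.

S_1 ≈ 0.619168

The integral term ∫_2^37 1/x^2 dx = 0.472973.
Boundary: ½(f(2) + f(37)) = ½(0.250000 + 0.000730460) = 0.125365.
So far: 0.598338.
Correction k=1: B_{2}/2! · (f^{(1)}(37) − f^{(1)}(2)) = 1/12 · (-3.94843e-05 − (-0.250000)) = 0.0208300.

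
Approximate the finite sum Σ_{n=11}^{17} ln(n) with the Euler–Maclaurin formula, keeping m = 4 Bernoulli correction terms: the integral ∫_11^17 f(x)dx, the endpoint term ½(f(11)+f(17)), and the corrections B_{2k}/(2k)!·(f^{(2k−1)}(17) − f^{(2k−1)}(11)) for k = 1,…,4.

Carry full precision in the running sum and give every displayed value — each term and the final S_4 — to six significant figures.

The integral term ∫_11^17 ln(x) dx = 15.7878.
½[f(11) + f(17)] = ½[2.39790 + 2.83321] = 2.61555.
So far: 18.4033.
Correction k=1: B_{2}/2! · (f^{(1)}(17) − f^{(1)}(11)) = 1/12 · (0.0588235 − 0.0909091) = -0.00267380.
Running total after k=1: 18.4007.
Correction k=2: B_{4}/4! · (f^{(3)}(17) − f^{(3)}(11)) = −1/720 · (0.000407083 − 0.00150263) = 1.52159e-06.
Running total after k=2: 18.4007.
Correction k=3: B_{6}/6! · (f^{(5)}(17) − f^{(5)}(11)) = 1/30240 · (1.69031e-05 − 0.000149021) = -4.36898e-09.
Running total after k=3: 18.4007.
Correction k=4: B_{8}/8! · (f^{(7)}(17) − f^{(7)}(11)) = −1/1209600 · (1.75465e-06 − 3.69474e-05) = 2.90945e-11.

S_4 ≈ 18.4007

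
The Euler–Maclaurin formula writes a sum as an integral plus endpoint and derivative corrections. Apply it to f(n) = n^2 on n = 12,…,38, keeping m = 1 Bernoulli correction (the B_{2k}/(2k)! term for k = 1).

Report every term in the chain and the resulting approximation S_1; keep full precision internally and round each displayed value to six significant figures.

S_1 ≈ 18513.0

∫_12^38 x^2 dx evaluates to 17714.7.
Boundary: ½(f(12) + f(38)) = ½(144.000 + 1444.00) = 794.000.
Running total after boundary: 18508.7.
Correction k=1: B_{2}/2! · (f^{(1)}(38) − f^{(1)}(12)) = 1/12 · (76.0000 − 24.0000) = 4.33333.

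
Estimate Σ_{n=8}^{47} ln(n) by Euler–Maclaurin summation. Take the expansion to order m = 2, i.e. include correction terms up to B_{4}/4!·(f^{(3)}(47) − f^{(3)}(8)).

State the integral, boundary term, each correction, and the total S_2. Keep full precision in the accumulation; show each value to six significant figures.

S_2 ≈ 128.278

The integral term ∫_8^47 ln(x) dx = 125.321.
Endpoint term: (f(8) + f(47))/2 = (2.07944 + 3.85015)/2 = 2.96479.
Running total after boundary: 128.286.
k=1: B_{2}/(2)! × [f^{(1)}(47) − f^{(1)}(8)] = 1/12 × (0.0212766 − 0.125000) = -0.00864362.
Running total after k=1: 128.278.
k=2: B_{4}/(4)! × [f^{(3)}(47) − f^{(3)}(8)] = −1/720 × (1.92636e-05 − 0.00390625) = 5.39859e-06.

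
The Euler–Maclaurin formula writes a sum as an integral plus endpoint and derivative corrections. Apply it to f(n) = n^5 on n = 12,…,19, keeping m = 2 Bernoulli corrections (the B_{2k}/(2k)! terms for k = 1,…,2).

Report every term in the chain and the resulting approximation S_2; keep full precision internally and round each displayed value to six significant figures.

The integral term ∫_12^19 x^5 dx = 7.34332e+06.
½[f(12) + f(19)] = ½[248832 + 2.47610e+06] = 1.36247e+06.
Running total after boundary: 8.70578e+06.
Order-1 term: 1/12 · (651605 − 103680) = 45660.4.
Running total after k=1: 8.75144e+06.
Order-2 term: −1/720 · (21660.0 − 8640.00) = -18.0833.

S_2 ≈ 8.75142e+06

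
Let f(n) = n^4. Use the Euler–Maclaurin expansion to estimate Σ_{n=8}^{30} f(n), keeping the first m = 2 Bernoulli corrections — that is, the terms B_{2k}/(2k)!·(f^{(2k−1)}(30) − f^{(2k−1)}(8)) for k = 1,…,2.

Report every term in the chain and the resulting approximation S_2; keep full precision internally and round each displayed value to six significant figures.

∫_8^30 x^4 dx evaluates to 4.85345e+06.
Boundary: ½(f(8) + f(30)) = ½(4096.00 + 810000) = 407048.
Integral + boundary = 5.26049e+06.
k=1: B_{2}/(2)! × [f^{(1)}(30) − f^{(1)}(8)] = 1/12 × (108000 − 2048.00) = 8829.33.
After k=1: 5.26932e+06.
k=2: B_{4}/(4)! × [f^{(3)}(30) − f^{(3)}(8)] = −1/720 × (720.000 − 192.000) = -0.733333.

S_2 ≈ 5.26932e+06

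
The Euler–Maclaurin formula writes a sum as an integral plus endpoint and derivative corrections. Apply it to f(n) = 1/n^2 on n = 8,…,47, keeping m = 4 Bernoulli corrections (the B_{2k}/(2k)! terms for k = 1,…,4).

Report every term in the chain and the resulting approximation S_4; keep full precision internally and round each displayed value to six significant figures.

The integral term ∫_8^47 1/x^2 dx = 0.103723.
Boundary: ½(f(8) + f(47)) = ½(0.0156250 + 0.000452694) = 0.00803885.
Integral + boundary = 0.111762.
Order-1 term: 1/12 · (-1.92636e-05 − (-0.00390625)) = 0.000323916.
After k=1: 0.112086.
Order-2 term: −1/720 · (-1.04646e-07 − (-0.000732422)) = -1.01711e-06.
After k=2: 0.112085.
Order-3 term: 1/30240 · (-1.42117e-09 − (-0.000343323)) = 1.13532e-08.
After k=3: 0.112085.
Order-4 term: −1/1209600 · (-3.60280e-11 − (-0.000300407)) = -2.48353e-10.

S_4 ≈ 0.112085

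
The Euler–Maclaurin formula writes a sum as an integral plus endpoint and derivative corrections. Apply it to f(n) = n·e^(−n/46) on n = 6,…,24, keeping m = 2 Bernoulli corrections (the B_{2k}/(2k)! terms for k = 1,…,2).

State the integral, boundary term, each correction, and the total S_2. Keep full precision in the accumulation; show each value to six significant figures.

S_2 ≈ 198.177

∫_6^24 x·e^(−x/46) dx evaluates to 188.462.
Endpoint term: (f(6) + f(24))/2 = (5.26628 + 14.2437)/2 = 9.75499.
Integral + boundary = 198.216.
k=1: B_{2}/(2)! × [f^{(1)}(24) − f^{(1)}(6)] = 1/12 × (0.283842 − 0.763229) = -0.0399490.
After k=1: 198.177.
k=2: B_{4}/(4)! × [f^{(3)}(24) − f^{(3)}(6)] = −1/720 × (0.000695093 − 0.00119029) = 6.87776e-07.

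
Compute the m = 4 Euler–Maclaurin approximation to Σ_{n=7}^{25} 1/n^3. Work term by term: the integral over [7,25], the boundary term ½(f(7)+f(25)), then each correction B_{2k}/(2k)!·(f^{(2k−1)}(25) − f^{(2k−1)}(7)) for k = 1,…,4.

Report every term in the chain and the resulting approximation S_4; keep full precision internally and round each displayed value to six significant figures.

S_4 ≈ 0.0109966

The integral term ∫_7^25 1/x^3 dx = 0.00940408.
Boundary: ½(f(7) + f(25)) = ½(0.00291545 + 6.40000e-05) = 0.00148973.
So far: 0.0108938.
k=1: B_{2}/(2)! × [f^{(1)}(25) − f^{(1)}(7)] = 1/12 × (-7.68000e-06 − (-0.00124948)) = 0.000103483.
Running total after k=1: 0.0109973.
k=2: B_{4}/(4)! × [f^{(3)}(25) − f^{(3)}(7)] = −1/720 × (-2.45760e-07 − (-0.000509992)) = -7.07980e-07.
Running total after k=2: 0.0109966.
k=3: B_{6}/(6)! × [f^{(5)}(25) − f^{(5)}(7)] = 1/30240 × (-1.65151e-08 − (-0.000437136)) = 1.44550e-08.
Running total after k=3: 0.0109966.
k=4: B_{8}/(8)! × [f^{(7)}(25) − f^{(7)}(7)] = −1/1209600 × (-1.90254e-09 − (-0.000642322)) = -5.31018e-10.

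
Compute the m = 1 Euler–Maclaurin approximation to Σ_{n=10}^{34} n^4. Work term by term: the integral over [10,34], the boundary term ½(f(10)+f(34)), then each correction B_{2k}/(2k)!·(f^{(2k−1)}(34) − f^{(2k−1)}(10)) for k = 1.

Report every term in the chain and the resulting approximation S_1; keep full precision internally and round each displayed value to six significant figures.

∫_10^34 x^4 dx evaluates to 9.06708e+06.
Boundary: ½(f(10) + f(34)) = ½(10000.0 + 1.33634e+06) = 673168.
So far: 9.74025e+06.
k=1: B_{2}/(2)! × [f^{(1)}(34) − f^{(1)}(10)] = 1/12 × (157216 − 4000.00) = 12768.0.

S_1 ≈ 9.75302e+06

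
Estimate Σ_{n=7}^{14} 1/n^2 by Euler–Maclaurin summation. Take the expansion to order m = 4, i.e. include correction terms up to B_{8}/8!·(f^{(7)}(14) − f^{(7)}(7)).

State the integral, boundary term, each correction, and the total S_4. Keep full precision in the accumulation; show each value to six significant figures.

S_4 ≈ 0.0846070

Integral: ∫_7^14 1/x^2 dx = 0.0714286.
Endpoint term: (f(7) + f(14))/2 = (0.0204082 + 0.00510204)/2 = 0.0127551.
Integral + boundary = 0.0841837.
k=1: B_{2}/(2)! × [f^{(1)}(14) − f^{(1)}(7)] = 1/12 × (-0.000728863 − (-0.00583090)) = 0.000425170.
Running total after k=1: 0.0846088.
k=2: B_{4}/(4)! × [f^{(3)}(14) − f^{(3)}(7)] = −1/720 × (-4.46243e-05 − (-0.00142798)) = -1.92132e-06.
Running total after k=2: 0.0846069.
k=3: B_{6}/(6)! × [f^{(5)}(14) − f^{(5)}(7)] = 1/30240 × (-6.83024e-06 − (-0.000874271)) = 2.86852e-08.
Running total after k=3: 0.0846070.
k=4: B_{8}/(8)! × [f^{(7)}(14) − f^{(7)}(7)] = −1/1209600 × (-1.95150e-06 − (-0.000999167)) = -8.24418e-10.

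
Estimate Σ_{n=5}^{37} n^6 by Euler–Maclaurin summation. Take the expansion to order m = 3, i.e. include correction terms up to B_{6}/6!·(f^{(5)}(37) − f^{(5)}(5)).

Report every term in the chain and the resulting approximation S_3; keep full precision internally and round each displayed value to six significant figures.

The integral term ∫_5^37 x^6 dx = 1.35617e+10.
Endpoint term: (f(5) + f(37))/2 = (15625.0 + 2.56573e+09)/2 = 1.28287e+09.
Running total after boundary: 1.48446e+10.
Correction k=1: B_{2}/2! · (f^{(1)}(37) − f^{(1)}(5)) = 1/12 · (4.16064e+08 − 18750.0) = 3.46704e+07.
After k=1: 1.48792e+10.
Correction k=2: B_{4}/4! · (f^{(3)}(37) − f^{(3)}(5)) = −1/720 · (6.07836e+06 − 15000.0) = -8421.33.
After k=2: 1.48792e+10.
Correction k=3: B_{6}/6! · (f^{(5)}(37) − f^{(5)}(5)) = 1/30240 · (26640.0 − 3600.00) = 0.761905.

S_3 ≈ 1.48792e+10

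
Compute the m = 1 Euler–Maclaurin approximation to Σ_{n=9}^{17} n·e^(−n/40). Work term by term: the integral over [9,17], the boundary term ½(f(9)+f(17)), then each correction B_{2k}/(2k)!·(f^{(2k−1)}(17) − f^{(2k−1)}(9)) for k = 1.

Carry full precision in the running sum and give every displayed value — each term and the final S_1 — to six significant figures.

S_1 ≈ 83.6268

The integral term ∫_9^17 x·e^(−x/40) dx = 74.4967.
½[f(9) + f(17)] = ½[7.18665 + 11.1141] = 9.15037.
Integral + boundary = 83.6470.
k=1: B_{2}/(2)! × [f^{(1)}(17) − f^{(1)}(9)] = 1/12 × (0.375918 − 0.618850) = -0.0202444.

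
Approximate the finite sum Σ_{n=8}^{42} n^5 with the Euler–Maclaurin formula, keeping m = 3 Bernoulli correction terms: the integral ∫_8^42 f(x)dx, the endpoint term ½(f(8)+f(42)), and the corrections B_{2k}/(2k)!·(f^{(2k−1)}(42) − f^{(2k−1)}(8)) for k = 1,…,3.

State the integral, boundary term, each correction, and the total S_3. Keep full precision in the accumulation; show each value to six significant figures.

∫_8^42 x^5 dx evaluates to 9.14795e+08.
Boundary: ½(f(8) + f(42)) = ½(32768.0 + 1.30691e+08) = 6.53620e+07.
Running total after boundary: 9.80157e+08.
Correction k=1: B_{2}/2! · (f^{(1)}(42) − f^{(1)}(8)) = 1/12 · (1.55585e+07 − 20480.0) = 1.29483e+06.
Running total after k=1: 9.81452e+08.
Correction k=2: B_{4}/4! · (f^{(3)}(42) − f^{(3)}(8)) = −1/720 · (105840 − 3840.00) = -141.667.
Running total after k=2: 9.81452e+08.
Correction k=3: B_{6}/6! · (f^{(5)}(42) − f^{(5)}(8)) = 1/30240 · (120.000 − 120.000) = 0.00000.

S_3 ≈ 9.81452e+08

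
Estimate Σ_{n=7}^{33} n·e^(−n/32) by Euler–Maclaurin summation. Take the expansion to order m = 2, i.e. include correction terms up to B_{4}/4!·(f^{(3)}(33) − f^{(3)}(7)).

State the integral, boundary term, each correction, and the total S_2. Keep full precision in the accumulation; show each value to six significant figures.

S_2 ≈ 269.792

The integral term ∫_7^33 x·e^(−x/32) dx = 261.149.
Endpoint term: (f(7) + f(33))/2 = (5.62466 + 11.7665)/2 = 8.69559.
So far: 269.845.
Order-1 term: 1/12 · (-0.0111425 − 0.627752) = -0.0532412.
After k=1: 269.792.
Order-2 term: −1/720 · (0.000685527 − 0.00218242) = 2.07902e-06.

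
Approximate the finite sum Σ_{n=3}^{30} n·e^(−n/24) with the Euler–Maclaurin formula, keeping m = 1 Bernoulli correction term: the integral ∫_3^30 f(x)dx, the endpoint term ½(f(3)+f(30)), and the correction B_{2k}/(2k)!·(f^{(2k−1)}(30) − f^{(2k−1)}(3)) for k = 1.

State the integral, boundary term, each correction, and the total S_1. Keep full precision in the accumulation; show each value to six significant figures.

The integral term ∫_3^30 x·e^(−x/24) dx = 200.548.
Endpoint term: (f(3) + f(30))/2 = (2.64749 + 8.59514)/2 = 5.62132.
Integral + boundary = 206.169.
Correction k=1: B_{2}/2! · (f^{(1)}(30) − f^{(1)}(3)) = 1/12 · (-0.0716262 − 0.772185) = -0.0703176.

S_1 ≈ 206.099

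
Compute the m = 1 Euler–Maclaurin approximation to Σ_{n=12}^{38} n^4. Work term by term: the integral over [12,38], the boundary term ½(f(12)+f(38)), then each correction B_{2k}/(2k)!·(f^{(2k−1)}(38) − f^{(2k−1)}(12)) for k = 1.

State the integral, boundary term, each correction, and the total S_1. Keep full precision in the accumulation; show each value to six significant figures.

S_1 ≈ 1.68679e+07

Integral: ∫_12^38 x^4 dx = 1.57973e+07.
½[f(12) + f(38)] = ½[20736.0 + 2.08514e+06] = 1.05294e+06.
Running total after boundary: 1.68502e+07.
Correction k=1: B_{2}/2! · (f^{(1)}(38) − f^{(1)}(12)) = 1/12 · (219488 − 6912.00) = 17714.7.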